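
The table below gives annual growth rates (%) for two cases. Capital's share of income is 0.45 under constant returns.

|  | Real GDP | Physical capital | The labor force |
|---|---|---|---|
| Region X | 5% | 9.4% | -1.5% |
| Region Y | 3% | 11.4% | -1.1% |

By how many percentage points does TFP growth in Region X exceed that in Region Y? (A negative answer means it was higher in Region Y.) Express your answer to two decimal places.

3.12 percentage points

Labor's share = 1 − 0.45 = 0.55.
Region X: TFP = 5 − 4.23 + 0.825 = 1.595%.
Region Y: TFP = 3 − 5.13 + 0.605 = -1.525%.
Difference = 1.595 − (-1.525) = 3.12 pp.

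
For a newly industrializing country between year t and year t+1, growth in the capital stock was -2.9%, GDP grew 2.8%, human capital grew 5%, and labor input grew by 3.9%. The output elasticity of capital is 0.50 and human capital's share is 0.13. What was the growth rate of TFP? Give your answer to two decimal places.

2.16%

Labor's share = 1 − 0.5 − 0.13 = 0.37.
The capital stock: 0.5 × (-2.9) = -1.45 pp.
Human capital: 0.13 × 5 = 0.65 pp.
Labor input: 0.37 × 3.9 = 1.443 pp.
TFP growth = 2.8 − 0.643 = 2.157%.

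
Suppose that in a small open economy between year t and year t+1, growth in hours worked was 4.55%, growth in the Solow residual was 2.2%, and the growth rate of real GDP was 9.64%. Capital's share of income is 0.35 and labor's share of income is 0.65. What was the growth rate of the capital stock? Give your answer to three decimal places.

12.807%

Labor's share = 1 − 0.35 = 0.65.
gY = gA + 0.65×4.55 + 0.35×g.
0.35×g = 9.64 − 2.2 − 2.9575 = 4.4825.
g = 4.4825 / 0.35 = 12.80714%.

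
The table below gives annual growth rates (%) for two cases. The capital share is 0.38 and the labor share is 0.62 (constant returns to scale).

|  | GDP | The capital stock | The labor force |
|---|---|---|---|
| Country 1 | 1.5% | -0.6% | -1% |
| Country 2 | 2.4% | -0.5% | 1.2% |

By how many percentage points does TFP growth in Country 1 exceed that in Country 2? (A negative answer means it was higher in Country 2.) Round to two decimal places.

0.50 percentage points

Labor's share = 1 − 0.38 = 0.62.
Country 1: TFP = 1.5 + 0.228 + 0.62 = 2.348%.
Country 2: TFP = 2.4 + 0.19 − 0.744 = 1.846%.
Difference = 2.348 − (1.846) = 0.502 pp.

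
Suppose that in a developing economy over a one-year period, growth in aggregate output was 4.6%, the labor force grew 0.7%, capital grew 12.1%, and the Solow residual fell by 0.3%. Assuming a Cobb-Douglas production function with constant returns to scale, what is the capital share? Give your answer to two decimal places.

gY = gA + α·gK + (1−α)·gL, so gY − gA − gL = α(gK − gL).
4.6 + 0.3 − 0.7 = α × (12.1 − 0.7).
4.2 = 11.4 α, so α = 0.3684.

α = 0.37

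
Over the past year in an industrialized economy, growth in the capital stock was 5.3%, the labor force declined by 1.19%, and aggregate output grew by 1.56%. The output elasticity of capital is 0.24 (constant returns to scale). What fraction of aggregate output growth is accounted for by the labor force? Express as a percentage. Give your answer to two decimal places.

-57.97%

Labor's share = 1 − 0.24 = 0.76.
The labor force contributed 0.76 × (-1.19) = -0.9044 pp.
Share of growth = -0.9044 / 1.56 × 100 = -57.9744%.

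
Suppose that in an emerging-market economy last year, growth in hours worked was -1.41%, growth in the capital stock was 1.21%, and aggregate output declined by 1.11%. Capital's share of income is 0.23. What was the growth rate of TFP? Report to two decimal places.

-0.30%

Labor's share = 1 − 0.23 = 0.77.
The capital stock: 0.23 × 1.21 = 0.2783 pp.
Hours worked: 0.77 × (-1.41) = -1.0857 pp.
TFP growth = -1.11 + 0.8074 = -0.3026%.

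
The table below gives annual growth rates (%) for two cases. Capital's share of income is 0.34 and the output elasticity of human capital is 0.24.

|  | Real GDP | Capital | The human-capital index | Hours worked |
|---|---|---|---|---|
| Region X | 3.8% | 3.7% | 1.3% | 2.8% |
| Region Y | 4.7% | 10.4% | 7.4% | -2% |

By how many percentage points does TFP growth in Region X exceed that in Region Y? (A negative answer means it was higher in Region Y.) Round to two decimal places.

Labor's share = 1 − 0.34 − 0.24 = 0.42.
Region X: TFP = 3.8 − 1.258 − 0.312 − 1.176 = 1.054%.
Region Y: TFP = 4.7 − 3.536 − 1.776 + 0.84 = 0.228%.
Difference = 1.054 − (0.228) = 0.826 pp.

0.83 percentage points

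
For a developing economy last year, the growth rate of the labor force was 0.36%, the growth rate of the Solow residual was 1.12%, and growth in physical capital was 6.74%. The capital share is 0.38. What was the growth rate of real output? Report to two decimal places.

Real output grew 3.90%.

Labor's share = 1 − 0.38 = 0.62.
Physical capital: 0.38 × 6.74 = 2.5612 pp.
The labor force: 0.62 × 0.36 = 0.2232 pp.
Output growth = 1.12 + 2.7844 = 3.9044%.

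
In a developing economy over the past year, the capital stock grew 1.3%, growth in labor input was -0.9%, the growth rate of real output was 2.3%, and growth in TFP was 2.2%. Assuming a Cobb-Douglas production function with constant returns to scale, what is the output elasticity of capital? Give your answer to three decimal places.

gY = gA + α·gK + (1−α)·gL, so gY − gA − gL = α(gK − gL).
2.3 − 2.2 + 0.9 = α × (1.3 − (-0.9)).
1 = 2.2 α, so α = 0.45455.

α = 0.455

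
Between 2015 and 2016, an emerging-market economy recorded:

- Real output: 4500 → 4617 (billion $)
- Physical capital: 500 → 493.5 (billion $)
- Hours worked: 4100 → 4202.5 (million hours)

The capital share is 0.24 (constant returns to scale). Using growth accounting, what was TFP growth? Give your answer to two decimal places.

Real output growth = (4617 − 4500) / 4500 = 2.6%.
Physical capital growth = (493.5 − 500) / 500 = -1.3%.
Hours worked growth = (4202.5 − 4100) / 4100 = 2.5%.
Labor's share = 1 − 0.24 = 0.76.
Physical capital: 0.24 × (-1.3) = -0.312 pp.
Hours worked: 0.76 × 2.5 = 1.9 pp.
TFP growth = 2.6 − 1.588 = 1.012%.

TFP grew 1.01%.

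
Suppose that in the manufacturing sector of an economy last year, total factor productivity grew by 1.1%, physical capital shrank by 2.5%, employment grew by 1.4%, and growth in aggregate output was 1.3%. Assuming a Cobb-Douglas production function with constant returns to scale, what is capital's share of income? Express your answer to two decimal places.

Capital's share of income is 0.31.

gY = gA + α·gK + (1−α)·gL, so gY − gA − gL = α(gK − gL).
1.3 − 1.1 − 1.4 = α × (-2.5 − 1.4).
-1.2 = -3.9 α, so α = 0.3077.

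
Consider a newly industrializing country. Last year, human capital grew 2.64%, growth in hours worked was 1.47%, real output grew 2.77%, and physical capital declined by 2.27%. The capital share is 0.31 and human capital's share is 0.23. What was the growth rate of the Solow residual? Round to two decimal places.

Labor's share = 1 − 0.31 − 0.23 = 0.46.
Physical capital: 0.31 × (-2.27) = -0.7037 pp.
Human capital: 0.23 × 2.64 = 0.6072 pp.
Hours worked: 0.46 × 1.47 = 0.6762 pp.
TFP growth = 2.77 − 0.5797 = 2.1903%.

The Solow residual growth was 2.19%.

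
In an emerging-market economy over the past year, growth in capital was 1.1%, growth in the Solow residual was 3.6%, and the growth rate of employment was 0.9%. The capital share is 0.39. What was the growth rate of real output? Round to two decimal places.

4.58%

Labor's share = 1 − 0.39 = 0.61.
Capital: 0.39 × 1.1 = 0.429 pp.
Employment: 0.61 × 0.9 = 0.549 pp.
Output growth = 3.6 + 0.978 = 4.578%.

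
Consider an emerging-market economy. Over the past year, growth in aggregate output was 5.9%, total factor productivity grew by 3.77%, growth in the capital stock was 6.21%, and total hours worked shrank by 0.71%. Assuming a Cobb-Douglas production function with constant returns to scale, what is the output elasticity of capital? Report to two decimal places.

α = 0.41

gY = gA + α·gK + (1−α)·gL, so gY − gA − gL = α(gK − gL).
5.9 − 3.77 + 0.71 = α × (6.21 − (-0.71)).
2.84 = 6.92 α, so α = 0.4104.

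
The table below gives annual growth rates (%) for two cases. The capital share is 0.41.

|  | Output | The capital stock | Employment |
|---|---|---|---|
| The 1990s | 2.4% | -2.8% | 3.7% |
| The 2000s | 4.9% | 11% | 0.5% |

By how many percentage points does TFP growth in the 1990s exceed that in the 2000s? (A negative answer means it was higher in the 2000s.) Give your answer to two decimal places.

Labor's share = 1 − 0.41 = 0.59.
The 1990s: TFP = 2.4 + 1.148 − 2.183 = 1.365%.
The 2000s: TFP = 4.9 − 4.51 − 0.295 = 0.095%.
Difference = 1.365 − (0.095) = 1.27 pp.

1.27 percentage points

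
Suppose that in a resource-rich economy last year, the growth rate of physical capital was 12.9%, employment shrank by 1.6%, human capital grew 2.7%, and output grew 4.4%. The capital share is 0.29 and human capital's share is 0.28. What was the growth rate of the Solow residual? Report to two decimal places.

The Solow residual grew 0.59%.

Labor's share = 1 − 0.29 − 0.28 = 0.43.
Physical capital: 0.29 × 12.9 = 3.741 pp.
Human capital: 0.28 × 2.7 = 0.756 pp.
Employment: 0.43 × (-1.6) = -0.688 pp.
TFP growth = 4.4 − 3.809 = 0.591%.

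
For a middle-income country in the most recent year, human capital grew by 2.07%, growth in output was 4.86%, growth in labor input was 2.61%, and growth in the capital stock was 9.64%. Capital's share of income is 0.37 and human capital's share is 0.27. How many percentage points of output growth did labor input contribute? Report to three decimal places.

0.940

Labor's share = 1 − 0.37 − 0.27 = 0.36.
Contribution = share × growth = 0.36 × 2.61 = 0.9396 pp.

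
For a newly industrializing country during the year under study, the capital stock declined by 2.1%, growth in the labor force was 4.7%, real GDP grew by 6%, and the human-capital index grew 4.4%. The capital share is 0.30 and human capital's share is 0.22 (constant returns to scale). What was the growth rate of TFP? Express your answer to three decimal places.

Labor's share = 1 − 0.3 − 0.22 = 0.48.
The capital stock: 0.3 × (-2.1) = -0.63 pp.
The human-capital index: 0.22 × 4.4 = 0.968 pp.
The labor force: 0.48 × 4.7 = 2.256 pp.
TFP growth = 6 − 2.594 = 3.406%.

TFP growth was 3.406%.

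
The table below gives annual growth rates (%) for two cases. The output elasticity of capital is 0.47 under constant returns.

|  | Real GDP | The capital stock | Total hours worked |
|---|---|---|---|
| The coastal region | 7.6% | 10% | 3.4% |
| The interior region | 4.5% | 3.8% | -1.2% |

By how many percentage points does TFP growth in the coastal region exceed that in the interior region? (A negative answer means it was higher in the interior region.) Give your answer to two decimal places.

-2.25 percentage points

Labor's share = 1 − 0.47 = 0.53.
The coastal region: TFP = 7.6 − 4.7 − 1.802 = 1.098%.
The interior region: TFP = 4.5 − 1.786 + 0.636 = 3.35%.
Difference = 1.098 − (3.35) = -2.252 pp.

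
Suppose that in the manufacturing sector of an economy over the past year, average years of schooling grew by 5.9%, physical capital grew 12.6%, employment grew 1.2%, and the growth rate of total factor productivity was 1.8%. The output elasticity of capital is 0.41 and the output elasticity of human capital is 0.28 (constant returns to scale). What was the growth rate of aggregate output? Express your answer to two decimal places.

8.99%

Labor's share = 1 − 0.41 − 0.28 = 0.31.
Physical capital: 0.41 × 12.6 = 5.166 pp.
Average years of schooling: 0.28 × 5.9 = 1.652 pp.
Employment: 0.31 × 1.2 = 0.372 pp.
Output growth = 1.8 + 7.19 = 8.99%.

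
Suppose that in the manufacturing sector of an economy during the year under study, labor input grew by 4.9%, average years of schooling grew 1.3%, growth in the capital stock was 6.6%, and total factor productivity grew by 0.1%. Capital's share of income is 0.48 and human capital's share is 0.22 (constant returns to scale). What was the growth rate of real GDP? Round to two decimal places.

Labor's share = 1 − 0.48 − 0.22 = 0.3.
The capital stock: 0.48 × 6.6 = 3.168 pp.
Average years of schooling: 0.22 × 1.3 = 0.286 pp.
Labor input: 0.3 × 4.9 = 1.47 pp.
Output growth = 0.1 + 4.924 = 5.024%.

5.02%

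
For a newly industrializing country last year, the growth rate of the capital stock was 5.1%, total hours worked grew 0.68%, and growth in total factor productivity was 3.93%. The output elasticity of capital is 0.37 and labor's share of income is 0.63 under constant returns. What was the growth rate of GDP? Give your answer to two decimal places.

Labor's share = 1 − 0.37 = 0.63.
The capital stock: 0.37 × 5.1 = 1.887 pp.
Total hours worked: 0.63 × 0.68 = 0.4284 pp.
Output growth = 3.93 + 2.3154 = 6.2454%.

6.25%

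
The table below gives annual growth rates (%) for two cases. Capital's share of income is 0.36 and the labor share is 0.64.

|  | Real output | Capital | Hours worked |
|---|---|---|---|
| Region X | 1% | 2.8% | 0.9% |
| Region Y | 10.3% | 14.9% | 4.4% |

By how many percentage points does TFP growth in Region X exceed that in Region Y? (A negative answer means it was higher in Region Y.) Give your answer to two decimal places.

Labor's share = 1 − 0.36 = 0.64.
Region X: TFP = 1 − 1.008 − 0.576 = -0.584%.
Region Y: TFP = 10.3 − 5.364 − 2.816 = 2.12%.
Difference = -0.584 − (2.12) = -2.704 pp.

-2.70 percentage points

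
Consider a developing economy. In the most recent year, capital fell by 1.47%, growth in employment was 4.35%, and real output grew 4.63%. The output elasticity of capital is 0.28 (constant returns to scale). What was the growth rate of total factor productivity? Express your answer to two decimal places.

Labor's share = 1 − 0.28 = 0.72.
Capital: 0.28 × (-1.47) = -0.4116 pp.
Employment: 0.72 × 4.35 = 3.132 pp.
TFP growth = 4.63 − 2.7204 = 1.9096%.

1.91%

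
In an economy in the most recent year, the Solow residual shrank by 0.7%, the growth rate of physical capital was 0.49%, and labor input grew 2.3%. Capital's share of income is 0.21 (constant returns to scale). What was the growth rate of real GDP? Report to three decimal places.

Labor's share = 1 − 0.21 = 0.79.
Physical capital: 0.21 × 0.49 = 0.1029 pp.
Labor input: 0.79 × 2.3 = 1.817 pp.
Output growth = -0.7 + 1.9199 = 1.2199%.

1.220%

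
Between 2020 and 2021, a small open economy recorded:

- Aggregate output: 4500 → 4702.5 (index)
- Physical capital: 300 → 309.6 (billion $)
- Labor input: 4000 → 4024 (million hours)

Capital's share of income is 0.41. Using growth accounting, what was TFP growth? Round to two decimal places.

Aggregate output growth = (4702.5 − 4500) / 4500 = 4.5%.
Physical capital growth = (309.6 − 300) / 300 = 3.2%.
Labor input growth = (4024 − 4000) / 4000 = 0.6%.
Labor's share = 1 − 0.41 = 0.59.
Physical capital: 0.41 × 3.2 = 1.312 pp.
Labor input: 0.59 × 0.6 = 0.354 pp.
TFP growth = 4.5 − 1.666 = 2.834%.

2.83%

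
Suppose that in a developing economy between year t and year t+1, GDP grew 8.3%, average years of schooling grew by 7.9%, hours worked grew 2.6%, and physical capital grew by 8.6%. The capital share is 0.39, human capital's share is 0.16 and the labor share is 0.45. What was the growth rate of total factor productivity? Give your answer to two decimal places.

Labor's share = 1 − 0.39 − 0.16 = 0.45.
Physical capital: 0.39 × 8.6 = 3.354 pp.
Average years of schooling: 0.16 × 7.9 = 1.264 pp.
Hours worked: 0.45 × 2.6 = 1.17 pp.
TFP growth = 8.3 − 5.788 = 2.512%.

Total factor productivity growth was 2.51%.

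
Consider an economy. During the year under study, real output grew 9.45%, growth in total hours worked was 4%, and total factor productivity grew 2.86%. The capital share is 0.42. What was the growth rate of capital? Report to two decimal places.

Capital grew 10.17%.

Labor's share = 1 − 0.42 = 0.58.
gY = gA + 0.58×4 + 0.42×g.
0.42×g = 9.45 − 2.86 − 2.32 = 4.27.
g = 4.27 / 0.42 = 10.1667%.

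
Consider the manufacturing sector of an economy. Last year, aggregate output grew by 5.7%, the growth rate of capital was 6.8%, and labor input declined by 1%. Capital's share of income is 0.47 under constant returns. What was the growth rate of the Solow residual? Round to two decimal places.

Labor's share = 1 − 0.47 = 0.53.
Capital: 0.47 × 6.8 = 3.196 pp.
Labor input: 0.53 × (-1) = -0.53 pp.
TFP growth = 5.7 − 2.666 = 3.034%.

3.03%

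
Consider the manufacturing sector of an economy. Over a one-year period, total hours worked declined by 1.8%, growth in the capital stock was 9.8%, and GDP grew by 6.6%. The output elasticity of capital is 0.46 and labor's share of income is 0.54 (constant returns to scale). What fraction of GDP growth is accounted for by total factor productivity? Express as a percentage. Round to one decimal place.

46.4%

Labor's share = 1 − 0.46 = 0.54.
The capital stock: 0.46 × 9.8 = 4.508 pp.
Total hours worked: 0.54 × (-1.8) = -0.972 pp.
TFP growth = 6.6 − 3.536 = 3.064%.
TFP share of growth = 3.064 / 6.6 × 100 = 46.424%.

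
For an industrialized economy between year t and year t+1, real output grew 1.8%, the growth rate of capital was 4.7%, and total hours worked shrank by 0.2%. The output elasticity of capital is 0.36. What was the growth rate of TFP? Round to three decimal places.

TFP grew 0.236%.

Labor's share = 1 − 0.36 = 0.64.
Capital: 0.36 × 4.7 = 1.692 pp.
Total hours worked: 0.64 × (-0.2) = -0.128 pp.
TFP growth = 1.8 − 1.564 = 0.236%.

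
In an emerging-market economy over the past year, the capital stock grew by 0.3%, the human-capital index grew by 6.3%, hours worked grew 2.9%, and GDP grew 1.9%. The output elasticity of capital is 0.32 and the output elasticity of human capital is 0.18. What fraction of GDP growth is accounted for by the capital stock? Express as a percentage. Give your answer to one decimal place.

5.1%

The capital stock contributed 0.32 × 0.3 = 0.096 pp.
Share of growth = 0.096 / 1.9 × 100 = 5.053%.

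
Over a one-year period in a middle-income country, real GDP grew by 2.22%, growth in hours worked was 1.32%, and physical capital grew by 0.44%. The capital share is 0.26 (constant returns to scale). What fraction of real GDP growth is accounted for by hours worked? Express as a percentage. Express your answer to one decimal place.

44.0%

Labor's share = 1 − 0.26 = 0.74.
Hours worked contributed 0.74 × 1.32 = 0.9768 pp.
Share of growth = 0.9768 / 2.22 × 100 = 44%.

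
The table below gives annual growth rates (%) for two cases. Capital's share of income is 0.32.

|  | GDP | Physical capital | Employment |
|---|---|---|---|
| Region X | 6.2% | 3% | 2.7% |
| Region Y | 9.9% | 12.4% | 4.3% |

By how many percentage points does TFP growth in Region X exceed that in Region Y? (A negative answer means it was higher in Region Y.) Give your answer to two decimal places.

0.40 percentage points

Labor's share = 1 − 0.32 = 0.68.
Region X: TFP = 6.2 − 0.96 − 1.836 = 3.404%.
Region Y: TFP = 9.9 − 3.968 − 2.924 = 3.008%.
Difference = 3.404 − (3.008) = 0.396 pp.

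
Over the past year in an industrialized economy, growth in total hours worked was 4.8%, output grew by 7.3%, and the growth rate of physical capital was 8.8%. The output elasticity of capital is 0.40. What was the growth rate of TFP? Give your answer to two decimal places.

0.90%

Labor's share = 1 − 0.4 = 0.6.
Physical capital: 0.4 × 8.8 = 3.52 pp.
Total hours worked: 0.6 × 4.8 = 2.88 pp.
TFP growth = 7.3 − 6.4 = 0.9%.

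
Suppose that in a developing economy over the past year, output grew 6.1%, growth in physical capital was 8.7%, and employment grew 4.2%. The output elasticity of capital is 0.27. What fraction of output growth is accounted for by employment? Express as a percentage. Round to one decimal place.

Labor's share = 1 − 0.27 = 0.73.
Employment contributed 0.73 × 4.2 = 3.066 pp.
Share of growth = 3.066 / 6.1 × 100 = 50.262%.

50.3%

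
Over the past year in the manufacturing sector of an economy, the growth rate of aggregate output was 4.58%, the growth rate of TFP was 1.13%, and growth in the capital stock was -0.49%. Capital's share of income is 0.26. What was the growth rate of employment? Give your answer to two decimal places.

Labor's share = 1 − 0.26 = 0.74.
gY = gA + 0.26×(-0.49) + 0.74×g.
0.74×g = 4.58 − 1.13 + 0.1274 = 3.5774.
g = 3.5774 / 0.74 = 4.8343%.

Employment growth was 4.83%.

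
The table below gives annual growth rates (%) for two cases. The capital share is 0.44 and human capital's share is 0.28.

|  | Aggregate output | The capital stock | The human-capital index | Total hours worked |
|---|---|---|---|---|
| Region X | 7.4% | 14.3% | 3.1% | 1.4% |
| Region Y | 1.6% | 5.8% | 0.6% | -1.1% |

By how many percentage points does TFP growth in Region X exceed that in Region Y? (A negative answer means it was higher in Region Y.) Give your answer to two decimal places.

Labor's share = 1 − 0.44 − 0.28 = 0.28.
Region X: TFP = 7.4 − 6.292 − 0.868 − 0.392 = -0.152%.
Region Y: TFP = 1.6 − 2.552 − 0.168 + 0.308 = -0.812%.
Difference = -0.152 − (-0.812) = 0.66 pp.

0.66 percentage points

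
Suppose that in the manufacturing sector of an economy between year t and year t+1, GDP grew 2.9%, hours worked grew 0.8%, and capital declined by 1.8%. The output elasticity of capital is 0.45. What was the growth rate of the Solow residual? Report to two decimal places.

3.27%

Labor's share = 1 − 0.45 = 0.55.
Capital: 0.45 × (-1.8) = -0.81 pp.
Hours worked: 0.55 × 0.8 = 0.44 pp.
TFP growth = 2.9 + 0.37 = 3.27%.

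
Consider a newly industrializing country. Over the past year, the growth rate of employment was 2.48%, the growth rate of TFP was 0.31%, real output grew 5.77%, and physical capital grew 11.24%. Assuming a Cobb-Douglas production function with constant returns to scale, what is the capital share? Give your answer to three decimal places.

The capital share is 0.340.

gY = gA + α·gK + (1−α)·gL, so gY − gA − gL = α(gK − gL).
5.77 − 0.31 − 2.48 = α × (11.24 − 2.48).
2.98 = 8.76 α, so α = 0.34018.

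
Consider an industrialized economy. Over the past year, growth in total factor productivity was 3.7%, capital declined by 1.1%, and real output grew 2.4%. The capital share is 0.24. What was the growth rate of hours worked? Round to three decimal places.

Labor's share = 1 − 0.24 = 0.76.
gY = gA + 0.24×(-1.1) + 0.76×g.
0.76×g = 2.4 − 3.7 + 0.264 = -1.036.
g = -1.036 / 0.76 = -1.36316%.

-1.363%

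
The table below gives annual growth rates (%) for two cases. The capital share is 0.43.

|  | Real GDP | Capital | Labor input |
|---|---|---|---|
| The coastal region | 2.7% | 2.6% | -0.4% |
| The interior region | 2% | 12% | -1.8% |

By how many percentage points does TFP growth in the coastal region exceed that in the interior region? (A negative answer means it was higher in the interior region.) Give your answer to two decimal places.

3.94 percentage points

Labor's share = 1 − 0.43 = 0.57.
The coastal region: TFP = 2.7 − 1.118 + 0.228 = 1.81%.
The interior region: TFP = 2 − 5.16 + 1.026 = -2.134%.
Difference = 1.81 − (-2.134) = 3.944 pp.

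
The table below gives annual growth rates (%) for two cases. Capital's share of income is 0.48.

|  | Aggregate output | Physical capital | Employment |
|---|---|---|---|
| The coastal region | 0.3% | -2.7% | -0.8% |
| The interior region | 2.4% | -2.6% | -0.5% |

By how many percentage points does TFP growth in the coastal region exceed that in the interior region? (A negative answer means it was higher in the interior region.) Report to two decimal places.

-1.90 percentage points

Labor's share = 1 − 0.48 = 0.52.
The coastal region: TFP = 0.3 + 1.296 + 0.416 = 2.012%.
The interior region: TFP = 2.4 + 1.248 + 0.26 = 3.908%.
Difference = 2.012 − (3.908) = -1.896 pp.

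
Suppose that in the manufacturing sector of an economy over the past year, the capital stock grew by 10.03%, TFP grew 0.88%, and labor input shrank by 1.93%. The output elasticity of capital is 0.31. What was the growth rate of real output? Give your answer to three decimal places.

Labor's share = 1 − 0.31 = 0.69.
The capital stock: 0.31 × 10.03 = 3.1093 pp.
Labor input: 0.69 × (-1.93) = -1.3317 pp.
Output growth = 0.88 + 1.7776 = 2.6576%.

Real output growth was 2.658%.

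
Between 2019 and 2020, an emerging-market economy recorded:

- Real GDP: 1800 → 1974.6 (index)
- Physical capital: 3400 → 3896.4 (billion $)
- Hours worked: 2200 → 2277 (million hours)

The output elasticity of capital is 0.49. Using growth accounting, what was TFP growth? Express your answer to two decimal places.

Real GDP growth = (1974.6 − 1800) / 1800 = 9.7%.
Physical capital growth = (3896.4 − 3400) / 3400 = 14.6%.
Hours worked growth = (2277 − 2200) / 2200 = 3.5%.
Labor's share = 1 − 0.49 = 0.51.
Physical capital: 0.49 × 14.6 = 7.154 pp.
Hours worked: 0.51 × 3.5 = 1.785 pp.
TFP growth = 9.7 − 8.939 = 0.761%.

TFP growth was 0.76%.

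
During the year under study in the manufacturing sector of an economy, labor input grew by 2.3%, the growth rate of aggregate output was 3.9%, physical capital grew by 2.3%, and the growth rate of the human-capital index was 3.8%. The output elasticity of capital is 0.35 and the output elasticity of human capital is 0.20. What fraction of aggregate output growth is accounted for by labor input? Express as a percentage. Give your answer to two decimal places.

Labor's share = 1 − 0.35 − 0.2 = 0.45.
Labor input contributed 0.45 × 2.3 = 1.035 pp.
Share of growth = 1.035 / 3.9 × 100 = 26.5385%.

Labor input accounted for 26.54% of growth.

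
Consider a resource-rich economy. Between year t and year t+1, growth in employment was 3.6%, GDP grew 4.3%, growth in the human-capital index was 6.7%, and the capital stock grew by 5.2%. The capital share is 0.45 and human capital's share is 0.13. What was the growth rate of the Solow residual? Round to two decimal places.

-0.42%

Labor's share = 1 − 0.45 − 0.13 = 0.42.
The capital stock: 0.45 × 5.2 = 2.34 pp.
The human-capital index: 0.13 × 6.7 = 0.871 pp.
Employment: 0.42 × 3.6 = 1.512 pp.
TFP growth = 4.3 − 4.723 = -0.423%.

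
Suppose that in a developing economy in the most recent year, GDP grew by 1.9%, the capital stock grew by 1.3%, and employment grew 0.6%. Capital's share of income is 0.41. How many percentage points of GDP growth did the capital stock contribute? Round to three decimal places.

0.533 pp

Contribution = share × growth = 0.41 × 1.3 = 0.533 pp.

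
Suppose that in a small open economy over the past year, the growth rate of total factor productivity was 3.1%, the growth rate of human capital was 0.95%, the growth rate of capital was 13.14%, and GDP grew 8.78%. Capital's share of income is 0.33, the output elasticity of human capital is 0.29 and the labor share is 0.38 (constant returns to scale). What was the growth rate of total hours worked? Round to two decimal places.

Labor's share = 1 − 0.33 − 0.29 = 0.38.
gY = gA + 0.33×13.14 + 0.29×0.95 + 0.38×g.
0.38×g = 8.78 − 3.1 − 4.6117 = 1.0683.
g = 1.0683 / 0.38 = 2.8113%.

2.81%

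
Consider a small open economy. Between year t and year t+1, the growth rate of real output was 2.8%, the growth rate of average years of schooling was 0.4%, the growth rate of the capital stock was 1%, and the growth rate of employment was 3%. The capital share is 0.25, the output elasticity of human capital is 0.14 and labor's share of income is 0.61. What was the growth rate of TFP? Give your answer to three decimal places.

Labor's share = 1 − 0.25 − 0.14 = 0.61.
The capital stock: 0.25 × 1 = 0.25 pp.
Average years of schooling: 0.14 × 0.4 = 0.056 pp.
Employment: 0.61 × 3 = 1.83 pp.
TFP growth = 2.8 − 2.136 = 0.664%.

0.664%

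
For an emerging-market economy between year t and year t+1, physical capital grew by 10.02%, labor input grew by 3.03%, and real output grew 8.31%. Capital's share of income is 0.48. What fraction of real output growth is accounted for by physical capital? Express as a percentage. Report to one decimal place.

57.9%

Physical capital contributed 0.48 × 10.02 = 4.8096 pp.
Share of growth = 4.8096 / 8.31 × 100 = 57.877%.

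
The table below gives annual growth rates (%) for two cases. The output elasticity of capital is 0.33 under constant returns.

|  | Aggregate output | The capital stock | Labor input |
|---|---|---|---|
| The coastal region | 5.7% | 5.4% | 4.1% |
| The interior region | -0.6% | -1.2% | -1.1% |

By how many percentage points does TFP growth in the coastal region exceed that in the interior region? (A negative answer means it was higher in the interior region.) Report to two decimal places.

Labor's share = 1 − 0.33 = 0.67.
The coastal region: TFP = 5.7 − 1.782 − 2.747 = 1.171%.
The interior region: TFP = -0.6 + 0.396 + 0.737 = 0.533%.
Difference = 1.171 − (0.533) = 0.638 pp.

0.64 percentage points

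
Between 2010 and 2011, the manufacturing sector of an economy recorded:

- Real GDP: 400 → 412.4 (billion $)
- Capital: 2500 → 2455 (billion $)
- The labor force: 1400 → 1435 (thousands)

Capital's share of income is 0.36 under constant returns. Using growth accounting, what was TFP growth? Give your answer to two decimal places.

TFP growth was 2.15%.

Real GDP growth = (412.4 − 400) / 400 = 3.1%.
Capital growth = (2455 − 2500) / 2500 = -1.8%.
The labor force growth = (1435 − 1400) / 1400 = 2.5%.
Labor's share = 1 − 0.36 = 0.64.
Capital: 0.36 × (-1.8) = -0.648 pp.
The labor force: 0.64 × 2.5 = 1.6 pp.
TFP growth = 3.1 − 0.952 = 2.148%.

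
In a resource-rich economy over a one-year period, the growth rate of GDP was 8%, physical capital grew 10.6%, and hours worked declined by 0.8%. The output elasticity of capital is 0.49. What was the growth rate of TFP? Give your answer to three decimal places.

Labor's share = 1 − 0.49 = 0.51.
Physical capital: 0.49 × 10.6 = 5.194 pp.
Hours worked: 0.51 × (-0.8) = -0.408 pp.
TFP growth = 8 − 4.786 = 3.214%.

TFP grew 3.214%.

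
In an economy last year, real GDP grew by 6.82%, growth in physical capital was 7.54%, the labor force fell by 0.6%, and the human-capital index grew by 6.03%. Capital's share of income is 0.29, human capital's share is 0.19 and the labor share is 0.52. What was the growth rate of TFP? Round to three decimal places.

TFP growth was 3.800%.

Labor's share = 1 − 0.29 − 0.19 = 0.52.
Physical capital: 0.29 × 7.54 = 2.1866 pp.
The human-capital index: 0.19 × 6.03 = 1.1457 pp.
The labor force: 0.52 × (-0.6) = -0.312 pp.
TFP growth = 6.82 − 3.0203 = 3.7997%.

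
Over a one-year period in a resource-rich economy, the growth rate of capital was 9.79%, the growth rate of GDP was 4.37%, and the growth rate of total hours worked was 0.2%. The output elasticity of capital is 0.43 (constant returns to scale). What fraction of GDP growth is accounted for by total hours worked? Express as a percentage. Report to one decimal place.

2.6%

Labor's share = 1 − 0.43 = 0.57.
Total hours worked contributed 0.57 × 0.2 = 0.114 pp.
Share of growth = 0.114 / 4.37 × 100 = 2.609%.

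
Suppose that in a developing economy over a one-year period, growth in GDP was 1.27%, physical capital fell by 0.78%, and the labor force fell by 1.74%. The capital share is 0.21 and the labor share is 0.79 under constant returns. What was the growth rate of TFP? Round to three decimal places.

Labor's share = 1 − 0.21 = 0.79.
Physical capital: 0.21 × (-0.78) = -0.1638 pp.
The labor force: 0.79 × (-1.74) = -1.3746 pp.
TFP growth = 1.27 + 1.5384 = 2.8084%.

2.808%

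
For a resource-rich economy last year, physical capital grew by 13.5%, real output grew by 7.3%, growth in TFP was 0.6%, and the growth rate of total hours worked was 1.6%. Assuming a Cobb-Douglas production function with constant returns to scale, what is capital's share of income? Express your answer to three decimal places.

gY = gA + α·gK + (1−α)·gL, so gY − gA − gL = α(gK − gL).
7.3 − 0.6 − 1.6 = α × (13.5 − 1.6).
5.1 = 11.9 α, so α = 0.42857.

Capital's share of income is 0.429.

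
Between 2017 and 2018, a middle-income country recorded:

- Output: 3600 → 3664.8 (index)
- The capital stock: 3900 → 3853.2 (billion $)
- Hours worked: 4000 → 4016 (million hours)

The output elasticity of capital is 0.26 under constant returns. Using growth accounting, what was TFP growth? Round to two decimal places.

Output growth = (3664.8 − 3600) / 3600 = 1.8%.
The capital stock growth = (3853.2 − 3900) / 3900 = -1.2%.
Hours worked growth = (4016 − 4000) / 4000 = 0.4%.
Labor's share = 1 − 0.26 = 0.74.
The capital stock: 0.26 × (-1.2) = -0.312 pp.
Hours worked: 0.74 × 0.4 = 0.296 pp.
TFP growth = 1.8 + 0.016 = 1.816%.

1.82%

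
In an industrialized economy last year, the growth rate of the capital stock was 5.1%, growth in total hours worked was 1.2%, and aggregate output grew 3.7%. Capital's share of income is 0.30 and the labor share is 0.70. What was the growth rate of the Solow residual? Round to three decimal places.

The Solow residual growth was 1.330%.

Labor's share = 1 − 0.3 = 0.7.
The capital stock: 0.3 × 5.1 = 1.53 pp.
Total hours worked: 0.7 × 1.2 = 0.84 pp.
TFP growth = 3.7 − 2.37 = 1.33%.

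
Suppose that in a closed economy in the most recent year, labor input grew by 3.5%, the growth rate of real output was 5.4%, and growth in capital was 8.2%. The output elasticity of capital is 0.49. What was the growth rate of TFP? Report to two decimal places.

-0.40%

Labor's share = 1 − 0.49 = 0.51.
Capital: 0.49 × 8.2 = 4.018 pp.
Labor input: 0.51 × 3.5 = 1.785 pp.
TFP growth = 5.4 − 5.803 = -0.403%.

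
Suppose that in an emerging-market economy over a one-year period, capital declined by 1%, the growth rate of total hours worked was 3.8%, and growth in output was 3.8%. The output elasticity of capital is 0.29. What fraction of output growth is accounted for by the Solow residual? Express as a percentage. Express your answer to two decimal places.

The Solow residual accounted for 36.63% of growth.

Labor's share = 1 − 0.29 = 0.71.
Capital: 0.29 × (-1) = -0.29 pp.
Total hours worked: 0.71 × 3.8 = 2.698 pp.
TFP growth = 3.8 − 2.408 = 1.392%.
TFP share of growth = 1.392 / 3.8 × 100 = 36.6316%.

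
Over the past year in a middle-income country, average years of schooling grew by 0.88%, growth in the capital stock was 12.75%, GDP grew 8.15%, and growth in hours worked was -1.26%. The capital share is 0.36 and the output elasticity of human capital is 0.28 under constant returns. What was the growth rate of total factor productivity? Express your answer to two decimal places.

3.77%

Labor's share = 1 − 0.36 − 0.28 = 0.36.
The capital stock: 0.36 × 12.75 = 4.59 pp.
Average years of schooling: 0.28 × 0.88 = 0.2464 pp.
Hours worked: 0.36 × (-1.26) = -0.4536 pp.
TFP growth = 8.15 − 4.3828 = 3.7672%.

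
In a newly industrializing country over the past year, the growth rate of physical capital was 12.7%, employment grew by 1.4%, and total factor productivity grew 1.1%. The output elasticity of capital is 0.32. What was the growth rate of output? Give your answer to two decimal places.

6.12%

Labor's share = 1 − 0.32 = 0.68.
Physical capital: 0.32 × 12.7 = 4.064 pp.
Employment: 0.68 × 1.4 = 0.952 pp.
Output growth = 1.1 + 5.016 = 6.116%.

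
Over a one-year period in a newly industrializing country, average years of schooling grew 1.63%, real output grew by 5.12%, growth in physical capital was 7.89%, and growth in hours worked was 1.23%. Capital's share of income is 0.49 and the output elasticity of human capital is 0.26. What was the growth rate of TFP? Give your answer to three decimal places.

0.523%

Labor's share = 1 − 0.49 − 0.26 = 0.25.
Physical capital: 0.49 × 7.89 = 3.8661 pp.
Average years of schooling: 0.26 × 1.63 = 0.4238 pp.
Hours worked: 0.25 × 1.23 = 0.3075 pp.
TFP growth = 5.12 − 4.5974 = 0.5226%.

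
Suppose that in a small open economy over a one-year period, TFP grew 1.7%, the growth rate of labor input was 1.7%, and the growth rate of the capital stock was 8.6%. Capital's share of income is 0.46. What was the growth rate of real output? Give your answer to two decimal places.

6.57%

Labor's share = 1 − 0.46 = 0.54.
The capital stock: 0.46 × 8.6 = 3.956 pp.
Labor input: 0.54 × 1.7 = 0.918 pp.
Output growth = 1.7 + 4.874 = 6.574%.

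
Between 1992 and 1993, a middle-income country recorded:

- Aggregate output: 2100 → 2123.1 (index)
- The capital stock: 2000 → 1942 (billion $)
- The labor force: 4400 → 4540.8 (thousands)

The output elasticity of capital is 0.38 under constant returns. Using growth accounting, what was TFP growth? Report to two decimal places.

TFP growth was 0.22%.

Aggregate output growth = (2123.1 − 2100) / 2100 = 1.1%.
The capital stock growth = (1942 − 2000) / 2000 = -2.9%.
The labor force growth = (4540.8 − 4400) / 4400 = 3.2%.
Labor's share = 1 − 0.38 = 0.62.
The capital stock: 0.38 × (-2.9) = -1.102 pp.
The labor force: 0.62 × 3.2 = 1.984 pp.
TFP growth = 1.1 − 0.882 = 0.218%.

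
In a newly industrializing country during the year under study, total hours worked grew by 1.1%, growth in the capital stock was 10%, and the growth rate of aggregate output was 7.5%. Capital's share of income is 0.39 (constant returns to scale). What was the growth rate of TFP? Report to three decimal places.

Labor's share = 1 − 0.39 = 0.61.
The capital stock: 0.39 × 10 = 3.9 pp.
Total hours worked: 0.61 × 1.1 = 0.671 pp.
TFP growth = 7.5 − 4.571 = 2.929%.

2.929%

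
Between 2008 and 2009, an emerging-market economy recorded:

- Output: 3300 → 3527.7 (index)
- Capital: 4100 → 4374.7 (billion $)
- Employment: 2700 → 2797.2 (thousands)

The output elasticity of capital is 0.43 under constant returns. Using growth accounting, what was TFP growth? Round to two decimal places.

Output growth = (3527.7 − 3300) / 3300 = 6.9%.
Capital growth = (4374.7 − 4100) / 4100 = 6.7%.
Employment growth = (2797.2 − 2700) / 2700 = 3.6%.
Labor's share = 1 − 0.43 = 0.57.
Capital: 0.43 × 6.7 = 2.881 pp.
Employment: 0.57 × 3.6 = 2.052 pp.
TFP growth = 6.9 − 4.933 = 1.967%.

1.97%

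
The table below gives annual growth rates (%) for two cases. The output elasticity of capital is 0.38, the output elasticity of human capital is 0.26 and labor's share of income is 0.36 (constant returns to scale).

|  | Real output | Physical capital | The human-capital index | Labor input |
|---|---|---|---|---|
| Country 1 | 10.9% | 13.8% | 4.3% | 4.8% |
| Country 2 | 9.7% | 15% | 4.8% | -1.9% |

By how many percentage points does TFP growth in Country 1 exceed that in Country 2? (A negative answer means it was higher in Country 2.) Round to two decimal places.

-0.63 percentage points

Labor's share = 1 − 0.38 − 0.26 = 0.36.
Country 1: TFP = 10.9 − 5.244 − 1.118 − 1.728 = 2.81%.
Country 2: TFP = 9.7 − 5.7 − 1.248 + 0.684 = 3.436%.
Difference = 2.81 − (3.436) = -0.626 pp.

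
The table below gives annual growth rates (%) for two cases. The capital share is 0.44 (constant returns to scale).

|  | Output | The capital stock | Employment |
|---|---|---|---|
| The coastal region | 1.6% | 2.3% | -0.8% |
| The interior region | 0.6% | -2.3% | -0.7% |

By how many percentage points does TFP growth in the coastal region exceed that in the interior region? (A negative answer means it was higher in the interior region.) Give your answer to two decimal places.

Labor's share = 1 − 0.44 = 0.56.
The coastal region: TFP = 1.6 − 1.012 + 0.448 = 1.036%.
The interior region: TFP = 0.6 + 1.012 + 0.392 = 2.004%.
Difference = 1.036 − (2.004) = -0.968 pp.

-0.97 percentage points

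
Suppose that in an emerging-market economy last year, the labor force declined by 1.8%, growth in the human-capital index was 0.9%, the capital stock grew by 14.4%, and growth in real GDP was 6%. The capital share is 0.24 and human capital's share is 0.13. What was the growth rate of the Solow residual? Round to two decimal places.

Labor's share = 1 − 0.24 − 0.13 = 0.63.
The capital stock: 0.24 × 14.4 = 3.456 pp.
The human-capital index: 0.13 × 0.9 = 0.117 pp.
The labor force: 0.63 × (-1.8) = -1.134 pp.
TFP growth = 6 − 2.439 = 3.561%.

The Solow residual growth was 3.56%.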